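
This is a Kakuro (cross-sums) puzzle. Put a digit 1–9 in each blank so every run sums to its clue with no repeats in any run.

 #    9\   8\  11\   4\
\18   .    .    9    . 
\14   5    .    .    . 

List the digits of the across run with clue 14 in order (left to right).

4 in 2 cells must be {1,3}.
R1C1 = 9 − 5 = 4 completes the 9 down.
R1C4 = 3: the only remaining digit allowed by both the 18 across and the 4 down.
R2C3 = 11 − 9 = 2 completes the 11 down.
R2C4 = 4 − 3 = 1 completes the 4 down.
R1C2 = 18 − 16 = 2 completes the 18 across.
R2C2 = 14 − 8 = 6 completes the 14 across.

5 6 2 1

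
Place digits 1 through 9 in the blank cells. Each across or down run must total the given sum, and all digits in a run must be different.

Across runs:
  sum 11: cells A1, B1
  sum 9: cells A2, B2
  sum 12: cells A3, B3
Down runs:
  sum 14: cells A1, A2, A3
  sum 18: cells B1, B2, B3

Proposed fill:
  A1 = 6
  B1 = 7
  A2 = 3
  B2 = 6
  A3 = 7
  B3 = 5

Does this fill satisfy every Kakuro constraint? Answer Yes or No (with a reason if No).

No — the across run A1–B1 sums to 13, not 11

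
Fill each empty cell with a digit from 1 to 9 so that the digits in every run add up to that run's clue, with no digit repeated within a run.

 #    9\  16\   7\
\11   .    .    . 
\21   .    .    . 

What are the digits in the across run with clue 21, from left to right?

8 9 4

16 in 2 cells must be {7,9}.
The 11 across and the 16 down share only 7, so R1C2 = 7.
R2C2 = 16 − 7 = 9 completes the 16 down.
Nothing is forced directly, so branch on R2C3, whose candidates are 4 or 5. If R2C3 = 5: then R1C3 would have to be in {1,3} for the 11 across but in {2} for the 7 down — contradiction. So R2C3 = 4.
R1C3 = 7 − 4 = 3 completes the 7 down.
R2C1 = 21 − 13 = 8 completes the 21 across.
R1C1 = 11 − 10 = 1 completes the 11 across.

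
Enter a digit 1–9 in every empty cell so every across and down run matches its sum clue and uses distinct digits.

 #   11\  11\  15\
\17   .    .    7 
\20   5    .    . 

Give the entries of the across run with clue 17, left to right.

6 4 7

R1C1 = 11 − 5 = 6 completes the 11 down.
R1C2 = 17 − 13 = 4 completes the 17 across.
R2C2 = 11 − 4 = 7 completes the 11 down.
R2C3 = 20 − 12 = 8 completes the 20 across.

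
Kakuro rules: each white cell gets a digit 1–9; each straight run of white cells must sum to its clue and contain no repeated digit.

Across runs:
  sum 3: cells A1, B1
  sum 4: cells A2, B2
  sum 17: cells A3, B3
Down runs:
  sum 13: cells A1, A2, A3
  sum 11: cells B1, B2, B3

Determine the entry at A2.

3 in 2 cells must be {1,2}; 4 in 2 cells must be {1,3}; 17 in 2 cells must be {8,9}.
The 17 across and the 11 down share only 8, so B3 = 8.
Given what's placed, B2 must be 1 to fit the 4 across and 11 down.
A3 = 17 − 8 = 9 completes the 17 across.
A1 = 1: the only remaining digit allowed by both the 3 across and the 13 down.
B1 = 3 − 1 = 2 completes the 3 across.
A2 = 4 − 1 = 3 completes the 4 across.

3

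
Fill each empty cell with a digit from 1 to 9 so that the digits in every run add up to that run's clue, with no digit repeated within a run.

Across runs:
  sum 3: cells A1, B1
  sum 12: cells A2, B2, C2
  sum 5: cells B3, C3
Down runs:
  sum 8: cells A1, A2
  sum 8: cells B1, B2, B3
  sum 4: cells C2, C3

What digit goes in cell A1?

3 in 2 cells must be {1,2}; 4 in 2 cells must be {1,3}.
Nothing is forced directly, so branch on A1, whose candidates are 1 or 2. If A1 = 1: that forces B1 = 2, A2 = 7, B2 = 1, after which C2 would have to be in {4} for the 12 across but in {1,3} for the 4 down — contradiction. So A1 = 2.
B1 = 3 − 2 = 1 completes the 3 across.
A2 = 8 − 2 = 6 completes the 8 down.
C2 = 1: the only remaining digit allowed by both the 12 across and the 4 down.
C3 = 4 − 1 = 3 completes the 4 down.
B2 = 12 − 7 = 5 completes the 12 across.
B3 = 5 − 3 = 2 completes the 5 across.

2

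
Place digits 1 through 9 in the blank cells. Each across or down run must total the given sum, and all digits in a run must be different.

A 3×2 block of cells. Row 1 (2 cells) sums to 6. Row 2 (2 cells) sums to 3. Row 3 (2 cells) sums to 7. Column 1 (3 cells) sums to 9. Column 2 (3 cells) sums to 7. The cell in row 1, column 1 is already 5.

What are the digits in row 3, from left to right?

3 4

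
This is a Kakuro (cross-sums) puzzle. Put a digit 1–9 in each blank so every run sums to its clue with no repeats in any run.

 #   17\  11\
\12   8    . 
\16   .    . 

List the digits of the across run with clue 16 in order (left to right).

16 in 2 cells must be {7,9}; 17 in 2 cells must be {8,9}.
R1C2 = 12 − 8 = 4 completes the 12 across.
R2C1 = 17 − 8 = 9 completes the 17 down.
R2C2 = 16 − 9 = 7 completes the 16 across.

9 7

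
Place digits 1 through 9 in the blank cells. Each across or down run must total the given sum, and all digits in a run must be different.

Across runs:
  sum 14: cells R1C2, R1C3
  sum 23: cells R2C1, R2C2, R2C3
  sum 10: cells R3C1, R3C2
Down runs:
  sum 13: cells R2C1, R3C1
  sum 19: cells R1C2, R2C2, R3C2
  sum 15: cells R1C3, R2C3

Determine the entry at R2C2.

23 in 3 cells must be {6,8,9}.
Nothing is forced directly, so branch on R2C1, whose candidates are 6 or 8 or 9. If R2C1 = 6: that forces R3C1 = 7, R3C2 = 3, R1C2 = 9, after which R1C3 would have to be in {5} for the 14 across but in {6,7,8,9} for the 15 down — contradiction. If R2C1 = 8: then R3C1 would have to be in {1,2,3,4,6,7,8,9} for the 10 across but in {5} for the 13 down — contradiction. So R2C1 = 9.
R3C1 = 13 − 9 = 4 completes the 13 down.
R3C2 = 10 − 4 = 6 completes the 10 across.
R2C2 = 8: the only remaining digit allowed by both the 23 across and the 19 down.
R2C3 = 23 − 17 = 6 completes the 23 across.
R1C2 = 19 − 14 = 5 completes the 19 down.
R1C3 = 14 − 5 = 9 completes the 14 across.

8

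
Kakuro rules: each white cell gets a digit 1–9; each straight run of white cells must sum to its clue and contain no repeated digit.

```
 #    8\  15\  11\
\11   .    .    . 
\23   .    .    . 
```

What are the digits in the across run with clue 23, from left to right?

23 in 3 cells must be {6,8,9}.
The 23 across and the 8 down share only 6, so R2C1 = 6.
R1C1 = 8 − 6 = 2 completes the 8 down.
Nothing is forced directly, so branch on R1C2, whose candidates are 6 or 8. If R1C2 = 8: then R1C3 would have to be in {1} for the 11 across but in {2,3,4,5,6,7,8,9} for the 11 down — contradiction. So R1C2 = 6.
R1C3 = 11 − 8 = 3 completes the 11 across.
R2C2 = 15 − 6 = 9 completes the 15 down.
R2C3 = 23 − 15 = 8 completes the 23 across.

6 9 8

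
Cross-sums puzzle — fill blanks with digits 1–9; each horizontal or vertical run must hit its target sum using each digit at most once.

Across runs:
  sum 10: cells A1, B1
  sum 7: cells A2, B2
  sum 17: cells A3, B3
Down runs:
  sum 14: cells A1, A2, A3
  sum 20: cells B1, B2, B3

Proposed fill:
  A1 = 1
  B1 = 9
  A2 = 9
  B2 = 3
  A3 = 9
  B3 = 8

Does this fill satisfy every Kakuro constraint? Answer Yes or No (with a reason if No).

No — the down run A1–A3 sums to 19, not 14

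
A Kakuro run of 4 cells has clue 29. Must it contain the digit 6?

The only way to make 29 from 4 distinct digits is {5,7,8,9}, which does not contain 6.

No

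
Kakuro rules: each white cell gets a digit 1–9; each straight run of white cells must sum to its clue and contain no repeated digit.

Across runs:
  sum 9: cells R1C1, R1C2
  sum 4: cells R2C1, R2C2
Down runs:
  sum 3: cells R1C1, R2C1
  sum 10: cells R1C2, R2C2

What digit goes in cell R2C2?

4 in 2 cells must be {1,3}; 3 in 2 cells must be {1,2}.
The 4 across and the 3 down share only 1, so R2C1 = 1.
R2C2 = 4 − 1 = 3 completes the 4 across.
R1C1 = 3 − 1 = 2 completes the 3 down.
R1C2 = 9 − 2 = 7 completes the 9 across.

3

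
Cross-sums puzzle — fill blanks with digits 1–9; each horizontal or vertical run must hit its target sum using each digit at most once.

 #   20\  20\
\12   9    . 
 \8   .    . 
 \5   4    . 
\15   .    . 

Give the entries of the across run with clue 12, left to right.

R1C2 = 12 − 9 = 3 completes the 12 across.
R3C2 = 5 − 4 = 1 completes the 5 across.
Given what's placed, R4C1 must be 6 to fit the 15 across and 20 down.
R4C2 = 15 − 6 = 9 completes the 15 across.
R2C1 = 20 − 19 = 1 completes the 20 down.
R2C2 = 8 − 1 = 7 completes the 8 across.

9 3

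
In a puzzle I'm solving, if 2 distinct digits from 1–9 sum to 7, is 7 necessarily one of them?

Counterexample: {1,6} sums to 7 without using 7.

No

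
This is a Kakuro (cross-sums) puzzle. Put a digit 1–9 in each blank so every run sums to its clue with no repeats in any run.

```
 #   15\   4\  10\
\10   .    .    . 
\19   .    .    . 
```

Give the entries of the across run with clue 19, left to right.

4 in 2 cells must be {1,3}.
The 19 across and the 4 down share only 3, so R2C2 = 3.
R1C2 = 4 − 3 = 1 completes the 4 down.
Nothing is forced directly, so branch on R2C1, whose candidates are 7 or 9. If R2C1 = 7: then R1C1 would have to be in {2,3,4,5,6,7} for the 10 across but in {8} for the 15 down — contradiction. So R2C1 = 9.
R1C1 = 15 − 9 = 6 completes the 15 down.
R1C3 = 10 − 7 = 3 completes the 10 across.
R2C3 = 19 − 12 = 7 completes the 19 across.

9 3 7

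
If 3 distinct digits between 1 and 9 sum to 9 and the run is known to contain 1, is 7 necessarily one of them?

Counterexample: {1,2,6} sums to 9 under that restriction without using 7.

No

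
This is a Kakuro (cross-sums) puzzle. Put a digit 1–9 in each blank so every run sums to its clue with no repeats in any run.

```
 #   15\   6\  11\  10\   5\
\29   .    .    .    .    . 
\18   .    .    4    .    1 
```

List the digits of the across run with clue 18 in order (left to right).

6 5 4 2 1

R1C3 = 11 − 4 = 7 completes the 11 down.
R1C5 = 5 − 1 = 4 completes the 5 down.
R1C2 = 1: the only remaining digit allowed by both the 29 across and the 6 down.
R2C2 = 6 − 1 = 5 completes the 6 down.
R2C1 = 6: the only remaining digit allowed by both the 18 across and the 15 down.
R2C4 = 18 − 16 = 2 completes the 18 across.
R1C1 = 15 − 6 = 9 completes the 15 down.
R1C4 = 29 − 21 = 8 completes the 29 across.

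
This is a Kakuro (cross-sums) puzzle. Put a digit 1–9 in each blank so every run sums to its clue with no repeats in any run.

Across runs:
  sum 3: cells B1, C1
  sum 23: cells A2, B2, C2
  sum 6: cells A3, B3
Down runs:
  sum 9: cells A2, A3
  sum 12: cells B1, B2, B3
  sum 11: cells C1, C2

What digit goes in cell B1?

1

3 in 2 cells must be {1,2}; 23 in 3 cells must be {6,8,9}.
The 3 across and the 11 down share only 2, so C1 = 2.
C2 = 11 − 2 = 9 completes the 11 down.
B1 = 3 − 2 = 1 completes the 3 across.
No cell is forced outright now. A2 can only be 6 or 8 (the digits allowed by both its 23 across and its 9 down). If A2 = 6: that forces B2 = 8, after which A3 would have to be in {1,2,4,5} for the 6 across but in {3} for the 9 down — contradiction. So A2 = 8.
B2 = 23 − 17 = 6 completes the 23 across.
A3 = 9 − 8 = 1 completes the 9 down.
B3 = 6 − 1 = 5 completes the 6 across.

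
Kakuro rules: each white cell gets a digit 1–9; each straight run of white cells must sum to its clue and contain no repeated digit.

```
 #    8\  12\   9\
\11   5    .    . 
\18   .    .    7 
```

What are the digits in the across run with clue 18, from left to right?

Given what's placed, R1C2 must be 4 to fit the 11 across and 12 down.
R1C3 = 11 − 9 = 2 completes the 11 across.
R2C1 = 8 − 5 = 3 completes the 8 down.
R2C2 = 18 − 10 = 8 completes the 18 across.

3 8 7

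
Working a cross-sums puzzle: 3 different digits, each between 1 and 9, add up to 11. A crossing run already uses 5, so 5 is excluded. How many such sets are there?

3 distinct digits from 1–9 sum between 6 and 24.
Dropping sets that contain 5.
Enumerating: {1,2,8}, {1,3,7}, {1,4,6}, {2,3,6}.

4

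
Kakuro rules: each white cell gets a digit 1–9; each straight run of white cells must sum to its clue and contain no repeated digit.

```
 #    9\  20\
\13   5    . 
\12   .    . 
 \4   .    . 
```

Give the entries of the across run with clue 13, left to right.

4 in 2 cells must be {1,3}.
R1C2 = 13 − 5 = 8 completes the 13 across.
Given what's placed, R2C1 must be 3 to fit the 12 across and 9 down.
R2C2 = 12 − 3 = 9 completes the 12 across.
R3C1 = 9 − 8 = 1 completes the 9 down.
R3C2 = 4 − 1 = 3 completes the 4 across.

5, 8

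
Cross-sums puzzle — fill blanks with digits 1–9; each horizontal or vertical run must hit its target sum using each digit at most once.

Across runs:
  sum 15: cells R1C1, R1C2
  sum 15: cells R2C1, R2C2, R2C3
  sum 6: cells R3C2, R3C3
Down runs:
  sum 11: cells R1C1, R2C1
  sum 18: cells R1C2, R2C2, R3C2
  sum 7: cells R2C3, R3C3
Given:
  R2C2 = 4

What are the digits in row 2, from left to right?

5, 4, 6

R3C2 = 5: the only remaining digit allowed by both the 6 across and the 18 down.
R3C3 = 6 − 5 = 1 completes the 6 across.
R1C2 = 18 − 9 = 9 completes the 18 down.
R2C3 = 7 − 1 = 6 completes the 7 down.
R1C1 = 15 − 9 = 6 completes the 15 across.
R2C1 = 15 − 10 = 5 completes the 15 across.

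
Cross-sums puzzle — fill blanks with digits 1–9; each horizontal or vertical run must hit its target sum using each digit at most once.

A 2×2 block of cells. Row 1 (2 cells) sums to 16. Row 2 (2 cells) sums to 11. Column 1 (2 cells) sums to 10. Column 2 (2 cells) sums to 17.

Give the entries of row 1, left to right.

16 in 2 cells must be {7,9}; 17 in 2 cells must be {8,9}.
The 16 across and the 17 down share only 9, so (1,2) = 9.
(2,2) = 17 − 9 = 8 completes the 17 down.
(1,1) = 16 − 9 = 7 completes the 16 across.
(2,1) = 11 − 8 = 3 completes the 11 across.

7, 9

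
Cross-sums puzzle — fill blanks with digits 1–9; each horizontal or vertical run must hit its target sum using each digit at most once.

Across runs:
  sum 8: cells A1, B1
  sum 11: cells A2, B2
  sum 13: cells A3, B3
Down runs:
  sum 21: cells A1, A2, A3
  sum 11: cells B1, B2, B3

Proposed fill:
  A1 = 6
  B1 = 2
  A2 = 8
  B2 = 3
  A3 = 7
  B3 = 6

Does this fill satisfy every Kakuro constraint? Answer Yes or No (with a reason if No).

Across: 6+2=8; 8+3=11; 7+6=13. Down: 6+8+7=21; 2+3+6=11. No digit repeats within any run.

Yes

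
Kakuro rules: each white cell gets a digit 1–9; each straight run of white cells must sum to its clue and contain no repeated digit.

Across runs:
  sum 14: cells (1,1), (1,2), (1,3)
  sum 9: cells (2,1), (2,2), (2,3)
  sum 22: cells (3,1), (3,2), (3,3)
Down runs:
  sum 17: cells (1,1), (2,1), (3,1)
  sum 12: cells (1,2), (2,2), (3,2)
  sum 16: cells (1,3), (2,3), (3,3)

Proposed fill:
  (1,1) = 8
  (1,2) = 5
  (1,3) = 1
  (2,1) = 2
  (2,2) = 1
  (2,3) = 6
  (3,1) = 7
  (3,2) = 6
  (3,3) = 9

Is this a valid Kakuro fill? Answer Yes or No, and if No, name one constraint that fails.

Yes

Across: 8+5+1=14; 2+1+6=9; 7+6+9=22. Down: 8+2+7=17; 5+1+6=12; 1+6+9=16. No digit repeats within any run.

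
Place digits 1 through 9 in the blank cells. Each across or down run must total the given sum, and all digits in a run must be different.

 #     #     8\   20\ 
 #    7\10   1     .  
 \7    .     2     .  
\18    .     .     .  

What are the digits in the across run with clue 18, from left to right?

6, 5, 7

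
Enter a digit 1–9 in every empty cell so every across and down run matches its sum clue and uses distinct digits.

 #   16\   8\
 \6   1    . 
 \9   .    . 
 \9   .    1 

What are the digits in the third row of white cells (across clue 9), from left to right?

8, 1

R1C2 = 6 − 1 = 5 completes the 6 across.
R2C2 = 8 − 6 = 2 completes the 8 down.
R3C1 = 9 − 1 = 8 completes the 9 across.
R2C1 = 9 − 2 = 7 completes the 9 across.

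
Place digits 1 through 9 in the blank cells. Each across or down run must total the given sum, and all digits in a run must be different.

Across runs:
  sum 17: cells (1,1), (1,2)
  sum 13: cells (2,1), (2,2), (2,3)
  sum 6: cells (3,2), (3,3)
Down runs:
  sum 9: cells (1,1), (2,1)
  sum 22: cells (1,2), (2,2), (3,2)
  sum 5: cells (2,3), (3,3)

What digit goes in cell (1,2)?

9

17 in 2 cells must be {8,9}.
The 17 across and the 9 down share only 8, so (1,1) = 8.
(1,2) = 17 − 8 = 9 completes the 17 across.
(2,1) = 9 − 8 = 1 completes the 9 down.
(3,2) = 5: the only remaining digit allowed by both the 6 across and the 22 down.
(3,3) = 6 − 5 = 1 completes the 6 across.
(2,2) = 22 − 14 = 8 completes the 22 down.
(2,3) = 13 − 9 = 4 completes the 13 across.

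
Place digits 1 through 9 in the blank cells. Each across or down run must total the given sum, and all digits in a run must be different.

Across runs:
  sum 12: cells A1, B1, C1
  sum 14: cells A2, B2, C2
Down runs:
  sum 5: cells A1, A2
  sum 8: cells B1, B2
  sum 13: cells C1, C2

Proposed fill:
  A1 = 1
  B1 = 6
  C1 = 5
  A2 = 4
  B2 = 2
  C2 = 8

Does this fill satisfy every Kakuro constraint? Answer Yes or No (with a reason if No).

Yes

Across: 1+6+5=12; 4+2+8=14. Down: 1+4=5; 6+2=8; 5+8=13. No digit repeats within any run.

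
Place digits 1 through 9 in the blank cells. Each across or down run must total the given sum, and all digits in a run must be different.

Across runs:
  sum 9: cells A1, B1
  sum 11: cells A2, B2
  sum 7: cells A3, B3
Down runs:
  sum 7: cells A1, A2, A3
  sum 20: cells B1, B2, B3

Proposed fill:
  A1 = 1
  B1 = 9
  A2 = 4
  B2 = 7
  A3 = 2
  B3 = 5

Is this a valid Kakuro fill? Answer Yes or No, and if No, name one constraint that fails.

No — the across run A1–B1 sums to 10, not 9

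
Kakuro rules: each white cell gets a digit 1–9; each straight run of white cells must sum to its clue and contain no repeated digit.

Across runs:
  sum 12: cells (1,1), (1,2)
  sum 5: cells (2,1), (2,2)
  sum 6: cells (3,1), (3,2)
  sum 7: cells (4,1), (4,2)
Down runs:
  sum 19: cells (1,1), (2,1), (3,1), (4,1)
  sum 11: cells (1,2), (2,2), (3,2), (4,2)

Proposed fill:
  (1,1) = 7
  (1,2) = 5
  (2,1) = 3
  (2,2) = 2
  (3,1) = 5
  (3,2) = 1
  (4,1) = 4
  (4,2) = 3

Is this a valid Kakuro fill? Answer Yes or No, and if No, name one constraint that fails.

Yes

Across: 7+5=12; 3+2=5; 5+1=6; 4+3=7. Down: 7+3+5+4=19; 5+2+1+3=11. No digit repeats within any run.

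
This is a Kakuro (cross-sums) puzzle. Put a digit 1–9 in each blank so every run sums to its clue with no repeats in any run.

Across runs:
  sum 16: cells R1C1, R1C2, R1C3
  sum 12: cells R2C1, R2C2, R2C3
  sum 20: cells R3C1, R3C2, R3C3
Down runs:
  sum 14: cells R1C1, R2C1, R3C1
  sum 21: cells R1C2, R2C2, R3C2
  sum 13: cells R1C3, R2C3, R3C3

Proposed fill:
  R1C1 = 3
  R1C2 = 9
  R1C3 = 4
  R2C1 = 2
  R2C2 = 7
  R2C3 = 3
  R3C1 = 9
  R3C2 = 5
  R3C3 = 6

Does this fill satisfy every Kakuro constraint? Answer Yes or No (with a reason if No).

Yes

Across: 3+9+4=16; 2+7+3=12; 9+5+6=20. Down: 3+2+9=14; 9+7+5=21; 4+3+6=13. No digit repeats within any run.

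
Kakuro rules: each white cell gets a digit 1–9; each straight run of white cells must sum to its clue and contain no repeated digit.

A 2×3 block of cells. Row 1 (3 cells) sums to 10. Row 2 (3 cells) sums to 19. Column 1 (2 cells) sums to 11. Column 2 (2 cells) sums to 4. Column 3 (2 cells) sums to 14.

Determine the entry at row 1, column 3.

4 in 2 cells must be {1,3}.
The 19 across and the 4 down share only 3, so (2,2) = 3.
Given what's placed, (2,3) must be 9 to fit the 19 across and 14 down.
(1,2) = 4 − 3 = 1 completes the 4 down.
(1,3) = 14 − 9 = 5 completes the 14 down.
(2,1) = 19 − 12 = 7 completes the 19 across.
(1,1) = 10 − 6 = 4 completes the 10 across.

5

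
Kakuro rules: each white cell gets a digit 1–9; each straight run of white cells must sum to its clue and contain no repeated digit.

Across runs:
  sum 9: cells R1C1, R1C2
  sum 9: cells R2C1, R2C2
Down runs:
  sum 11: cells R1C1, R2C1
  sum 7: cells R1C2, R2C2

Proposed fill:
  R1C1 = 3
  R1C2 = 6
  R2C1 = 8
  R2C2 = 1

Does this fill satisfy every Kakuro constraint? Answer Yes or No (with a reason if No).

Across: 3+6=9; 8+1=9. Down: 3+8=11; 6+1=7. No digit repeats within any run.

Yes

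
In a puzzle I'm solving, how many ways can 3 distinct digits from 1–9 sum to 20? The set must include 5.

3 distinct digits from 1–9 sum between 6 and 24.
Keeping only sets containing 5.
Enumerating: {5,6,9}, {5,7,8}.

2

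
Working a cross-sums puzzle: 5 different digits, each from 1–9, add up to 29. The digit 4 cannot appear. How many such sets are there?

4

5 distinct digits from 1–9 sum between 15 and 35.
Dropping sets that contain 4.
Enumerating: {1,5,6,8,9}, {2,3,7,8,9}, {2,5,6,7,9}, {3,5,6,7,8}.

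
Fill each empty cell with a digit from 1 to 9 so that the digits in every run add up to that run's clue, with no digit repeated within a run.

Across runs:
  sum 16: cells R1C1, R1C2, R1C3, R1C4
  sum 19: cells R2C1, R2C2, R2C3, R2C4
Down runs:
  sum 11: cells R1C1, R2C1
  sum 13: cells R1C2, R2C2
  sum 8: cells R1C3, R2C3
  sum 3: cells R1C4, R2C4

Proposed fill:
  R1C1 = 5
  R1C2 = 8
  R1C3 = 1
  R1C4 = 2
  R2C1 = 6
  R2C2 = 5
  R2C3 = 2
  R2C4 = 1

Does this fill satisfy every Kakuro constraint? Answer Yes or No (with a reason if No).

No — the across run R2C1–R2C4 sums to 14, not 19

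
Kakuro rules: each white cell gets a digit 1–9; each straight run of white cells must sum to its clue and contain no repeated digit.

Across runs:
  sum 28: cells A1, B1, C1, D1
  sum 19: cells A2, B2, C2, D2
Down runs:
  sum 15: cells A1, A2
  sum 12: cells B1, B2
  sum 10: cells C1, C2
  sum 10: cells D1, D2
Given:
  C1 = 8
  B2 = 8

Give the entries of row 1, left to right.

9 4 8 7

B1 = 12 − 8 = 4 completes the 12 down.
C2 = 10 − 8 = 2 completes the 10 down.
A2 = 6: the only remaining digit allowed by both the 19 across and the 15 down.
D2 = 19 − 16 = 3 completes the 19 across.
A1 = 15 − 6 = 9 completes the 15 down.
D1 = 28 − 21 = 7 completes the 28 across.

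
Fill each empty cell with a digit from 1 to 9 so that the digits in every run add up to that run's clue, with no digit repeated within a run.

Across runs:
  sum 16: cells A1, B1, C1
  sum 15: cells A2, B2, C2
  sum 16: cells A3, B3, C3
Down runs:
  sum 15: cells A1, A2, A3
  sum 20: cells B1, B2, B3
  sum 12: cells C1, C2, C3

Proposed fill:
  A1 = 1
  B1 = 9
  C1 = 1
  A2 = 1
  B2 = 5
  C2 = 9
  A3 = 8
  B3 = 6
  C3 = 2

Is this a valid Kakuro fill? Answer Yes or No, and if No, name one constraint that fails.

No — the down run A1–A3 sums to 10, not 15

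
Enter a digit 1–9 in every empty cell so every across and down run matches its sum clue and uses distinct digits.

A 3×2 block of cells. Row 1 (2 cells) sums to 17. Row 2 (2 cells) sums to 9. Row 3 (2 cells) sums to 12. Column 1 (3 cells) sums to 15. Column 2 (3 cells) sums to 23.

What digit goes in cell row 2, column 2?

6

17 in 2 cells must be {8,9}; 23 in 3 cells must be {6,8,9}.
Nothing is forced directly, so branch on (2,2), whose candidates are 6 or 8. If (2,2) = 8: that forces (1,2) = 9, (2,1) = 1, after which (3,2) would have to be in {3,4,5,7,8,9} for the 12 across but in {6} for the 23 down — contradiction. So (2,2) = 6.
(2,1) = 9 − 6 = 3 completes the 9 across.
Given what's placed, (1,1) must be 8 to fit the 17 across and 15 down.
(1,2) = 17 − 8 = 9 completes the 17 across.
(3,1) = 15 − 11 = 4 completes the 15 down.
(3,2) = 12 − 4 = 8 completes the 12 across.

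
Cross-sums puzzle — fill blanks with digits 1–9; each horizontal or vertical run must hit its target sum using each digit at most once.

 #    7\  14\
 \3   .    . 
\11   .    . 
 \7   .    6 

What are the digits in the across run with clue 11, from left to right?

3 in 2 cells must be {1,2}; 7 in 3 cells must be {1,2,4}.
Given what's placed, R1C2 must be 1 to fit the 3 across and 14 down.
R2C2 = 14 − 7 = 7 completes the 14 down.
R3C1 = 7 − 6 = 1 completes the 7 across.
R1C1 = 3 − 1 = 2 completes the 3 across.
R2C1 = 11 − 7 = 4 completes the 11 across.

4 7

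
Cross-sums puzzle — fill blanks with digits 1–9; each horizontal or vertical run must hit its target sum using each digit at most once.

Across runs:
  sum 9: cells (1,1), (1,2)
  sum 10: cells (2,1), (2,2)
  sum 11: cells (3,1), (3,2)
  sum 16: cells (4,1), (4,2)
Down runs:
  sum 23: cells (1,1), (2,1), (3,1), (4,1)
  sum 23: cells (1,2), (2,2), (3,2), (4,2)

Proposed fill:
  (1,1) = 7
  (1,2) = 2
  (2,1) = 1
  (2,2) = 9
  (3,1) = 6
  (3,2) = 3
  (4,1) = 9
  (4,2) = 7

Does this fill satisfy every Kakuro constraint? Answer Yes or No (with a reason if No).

No — the across run (3,1)–(3,2) sums to 9, not 11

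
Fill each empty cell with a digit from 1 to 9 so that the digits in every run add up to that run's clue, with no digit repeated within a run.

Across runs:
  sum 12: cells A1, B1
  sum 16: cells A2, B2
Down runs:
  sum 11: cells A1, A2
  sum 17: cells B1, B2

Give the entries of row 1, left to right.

4, 8

16 in 2 cells must be {7,9}; 17 in 2 cells must be {8,9}.
The 16 across and the 17 down share only 9, so B2 = 9.
B1 = 17 − 9 = 8 completes the 17 down.
A2 = 16 − 9 = 7 completes the 16 across.
A1 = 12 − 8 = 4 completes the 12 across.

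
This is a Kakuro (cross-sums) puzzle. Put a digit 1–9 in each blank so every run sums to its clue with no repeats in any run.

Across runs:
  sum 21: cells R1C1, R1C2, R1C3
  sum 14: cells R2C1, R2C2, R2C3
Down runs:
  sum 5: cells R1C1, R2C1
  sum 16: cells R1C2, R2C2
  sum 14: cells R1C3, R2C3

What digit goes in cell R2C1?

16 in 2 cells must be {7,9}.
The 21 across and the 5 down share only 4, so R1C1 = 4.
Given what's placed, R1C2 must be 9 to fit the 21 across and 16 down.
R1C3 = 21 − 13 = 8 completes the 21 across.
R2C1 = 5 − 4 = 1 completes the 5 down.
R2C2 = 16 − 9 = 7 completes the 16 down.
R2C3 = 14 − 8 = 6 completes the 14 across.

1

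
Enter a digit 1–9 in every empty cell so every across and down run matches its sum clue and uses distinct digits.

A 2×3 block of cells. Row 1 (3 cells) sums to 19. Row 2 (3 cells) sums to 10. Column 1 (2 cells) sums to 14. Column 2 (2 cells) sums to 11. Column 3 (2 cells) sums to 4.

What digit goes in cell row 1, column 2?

4 in 2 cells must be {1,3}.
The 19 across and the 4 down share only 3, so (1,3) = 3.
(2,3) = 4 − 3 = 1 completes the 4 down.
Given what's placed, (1,1) must be 9 to fit the 19 across and 14 down.
(1,2) = 19 − 12 = 7 completes the 19 across.
(2,1) = 14 − 9 = 5 completes the 14 down.
(2,2) = 10 − 6 = 4 completes the 10 across.

7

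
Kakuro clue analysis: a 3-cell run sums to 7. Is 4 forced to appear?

Yes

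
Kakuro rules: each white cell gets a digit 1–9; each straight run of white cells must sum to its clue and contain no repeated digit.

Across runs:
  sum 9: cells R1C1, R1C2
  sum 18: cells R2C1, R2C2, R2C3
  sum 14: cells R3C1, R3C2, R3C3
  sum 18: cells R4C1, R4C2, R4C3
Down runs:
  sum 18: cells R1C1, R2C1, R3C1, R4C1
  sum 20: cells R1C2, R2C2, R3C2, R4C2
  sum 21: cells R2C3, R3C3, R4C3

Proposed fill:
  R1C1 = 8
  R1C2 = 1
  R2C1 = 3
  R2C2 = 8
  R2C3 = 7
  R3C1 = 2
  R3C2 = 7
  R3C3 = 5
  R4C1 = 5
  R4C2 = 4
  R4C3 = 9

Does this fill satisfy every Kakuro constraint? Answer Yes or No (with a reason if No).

Yes

Across: 8+1=9; 3+8+7=18; 2+7+5=14; 5+4+9=18. Down: 8+3+2+5=18; 1+8+7+4=20; 7+5+9=21. No digit repeats within any run.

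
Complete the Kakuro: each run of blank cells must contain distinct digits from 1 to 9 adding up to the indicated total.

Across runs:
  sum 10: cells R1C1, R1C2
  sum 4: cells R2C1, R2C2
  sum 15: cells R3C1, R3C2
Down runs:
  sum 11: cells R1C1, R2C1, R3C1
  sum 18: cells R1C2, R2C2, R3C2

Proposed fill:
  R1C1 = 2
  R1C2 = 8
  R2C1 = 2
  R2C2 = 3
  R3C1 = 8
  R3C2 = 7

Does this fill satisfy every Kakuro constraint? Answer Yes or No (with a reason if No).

No — the down run R1C1–R3C1 sums to 12, not 11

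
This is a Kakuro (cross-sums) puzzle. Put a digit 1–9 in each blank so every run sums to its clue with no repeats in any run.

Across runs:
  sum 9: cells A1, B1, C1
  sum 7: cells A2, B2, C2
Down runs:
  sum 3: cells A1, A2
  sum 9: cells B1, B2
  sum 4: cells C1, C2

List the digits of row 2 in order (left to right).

7 in 3 cells must be {1,2,4}; 3 in 2 cells must be {1,2}; 4 in 2 cells must be {1,3}.
The 7 across and the 4 down share only 1, so C2 = 1.
C1 = 4 − 1 = 3 completes the 4 down.
Given what's placed, A2 must be 2 to fit the 7 across and 3 down.
B2 = 7 − 3 = 4 completes the 7 across.
A1 = 3 − 2 = 1 completes the 3 down.
B1 = 9 − 4 = 5 completes the 9 across.

2 4 1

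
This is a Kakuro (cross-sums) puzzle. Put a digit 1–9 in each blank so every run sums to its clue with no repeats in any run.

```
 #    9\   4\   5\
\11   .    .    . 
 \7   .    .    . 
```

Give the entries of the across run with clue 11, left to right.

7 3 1

7 in 3 cells must be {1,2,4}; 4 in 2 cells must be {1,3}.
The 7 across and the 4 down share only 1, so R2C2 = 1.
R1C2 = 4 − 1 = 3 completes the 4 down.
Nothing is forced directly, so branch on R2C1, whose candidates are 2 or 4. If R2C1 = 4: then R1C1 would have to be in {1,2,6,7} for the 11 across but in {5} for the 9 down — contradiction. So R2C1 = 2.
R1C1 = 9 − 2 = 7 completes the 9 down.
R1C3 = 11 − 10 = 1 completes the 11 across.
R2C3 = 7 − 3 = 4 completes the 7 across.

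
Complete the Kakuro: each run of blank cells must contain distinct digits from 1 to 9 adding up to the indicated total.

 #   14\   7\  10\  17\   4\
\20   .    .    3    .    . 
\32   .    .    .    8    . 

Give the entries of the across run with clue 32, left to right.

17 in 2 cells must be {8,9}; 4 in 2 cells must be {1,3}.
R1C4 = 17 − 8 = 9 completes the 17 down.
Given what's placed, R1C5 must be 1 to fit the 20 across and 4 down.
R2C3 = 10 − 3 = 7 completes the 10 down.
R2C5 = 4 − 1 = 3 completes the 4 down.
Given what's placed, R1C1 must be 5 to fit the 20 across and 14 down.
R1C2 = 20 − 18 = 2 completes the 20 across.
R2C1 = 14 − 5 = 9 completes the 14 down.
R2C2 = 32 − 27 = 5 completes the 32 across.

9 5 7 8 3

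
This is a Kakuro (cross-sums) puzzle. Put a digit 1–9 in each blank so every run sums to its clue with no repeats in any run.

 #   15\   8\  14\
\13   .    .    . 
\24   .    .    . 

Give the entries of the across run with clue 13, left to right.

24 in 3 cells must be {7,8,9}.
The 24 across and the 8 down share only 7, so R2C2 = 7.
R1C2 = 8 − 7 = 1 completes the 8 down.
Nothing is forced directly, so branch on R2C1, whose candidates are 8 or 9. If R2C1 = 9: then R1C1 would have to be in {3,4,5,7,8,9} for the 13 across but in {6} for the 15 down — contradiction. So R2C1 = 8.
R1C1 = 15 − 8 = 7 completes the 15 down.
R1C3 = 13 − 8 = 5 completes the 13 across.
R2C3 = 24 − 15 = 9 completes the 24 across.

7, 1, 5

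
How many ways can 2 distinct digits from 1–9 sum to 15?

2

2 distinct digits from 1–9 sum between 3 and 17.
Enumerating: {6,9}, {7,8}.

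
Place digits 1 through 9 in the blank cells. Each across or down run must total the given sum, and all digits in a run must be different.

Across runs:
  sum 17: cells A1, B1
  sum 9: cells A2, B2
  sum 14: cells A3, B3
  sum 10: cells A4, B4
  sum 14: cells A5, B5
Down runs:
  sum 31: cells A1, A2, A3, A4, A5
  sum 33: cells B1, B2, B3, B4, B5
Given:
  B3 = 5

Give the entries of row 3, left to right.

17 in 2 cells must be {8,9}.
A3 = 14 − 5 = 9 completes the 14 across.

9 5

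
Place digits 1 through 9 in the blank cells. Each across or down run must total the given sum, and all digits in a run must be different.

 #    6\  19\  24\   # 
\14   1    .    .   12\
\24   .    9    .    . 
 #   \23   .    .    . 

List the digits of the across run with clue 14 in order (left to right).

1 4 9

23 in 3 cells must be {6,8,9}; 24 in 3 cells must be {7,8,9}.
R2C1 = 6 − 1 = 5 completes the 6 down.
No cell is forced outright now. R2C3 can only be 7 or 8 (the digits allowed by both its 24 across and its 24 down). If R2C3 = 8: then R2C4 would have to be in {2} for the 24 across but in {3,4,5,7,8,9} for the 12 down — contradiction. So R2C3 = 7.
R2C4 = 24 − 21 = 3 completes the 24 across.
R3C4 = 12 − 3 = 9 completes the 12 down.
R3C3 = 8: the only remaining digit allowed by both the 23 across and the 24 down.
R1C3 = 24 − 15 = 9 completes the 24 down.
R3C2 = 23 − 17 = 6 completes the 23 across.
R1C2 = 14 − 10 = 4 completes the 14 across.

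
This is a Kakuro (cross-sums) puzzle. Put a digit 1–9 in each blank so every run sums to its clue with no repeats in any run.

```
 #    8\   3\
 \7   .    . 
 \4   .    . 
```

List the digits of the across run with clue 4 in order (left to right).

3, 1

4 in 2 cells must be {1,3}; 3 in 2 cells must be {1,2}.
The 4 across and the 3 down share only 1, so R2C2 = 1.
R1C2 = 3 − 1 = 2 completes the 3 down.
R2C1 = 4 − 1 = 3 completes the 4 across.
R1C1 = 7 − 2 = 5 completes the 7 across.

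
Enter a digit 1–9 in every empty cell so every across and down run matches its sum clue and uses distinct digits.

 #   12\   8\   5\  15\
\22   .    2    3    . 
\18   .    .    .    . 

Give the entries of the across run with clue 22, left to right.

9 2 3 8

R2C2 = 8 − 2 = 6 completes the 8 down.
R2C3 = 5 − 3 = 2 completes the 5 down.
Nothing is forced directly, so branch on R2C4, whose candidates are 7 or 9. If R2C4 = 9: then R1C4 would have to be in {8,9} for the 22 across but in {6} for the 15 down — contradiction. So R2C4 = 7.
R1C4 = 15 − 7 = 8 completes the 15 down.
R2C1 = 18 − 15 = 3 completes the 18 across.
R1C1 = 22 − 13 = 9 completes the 22 across.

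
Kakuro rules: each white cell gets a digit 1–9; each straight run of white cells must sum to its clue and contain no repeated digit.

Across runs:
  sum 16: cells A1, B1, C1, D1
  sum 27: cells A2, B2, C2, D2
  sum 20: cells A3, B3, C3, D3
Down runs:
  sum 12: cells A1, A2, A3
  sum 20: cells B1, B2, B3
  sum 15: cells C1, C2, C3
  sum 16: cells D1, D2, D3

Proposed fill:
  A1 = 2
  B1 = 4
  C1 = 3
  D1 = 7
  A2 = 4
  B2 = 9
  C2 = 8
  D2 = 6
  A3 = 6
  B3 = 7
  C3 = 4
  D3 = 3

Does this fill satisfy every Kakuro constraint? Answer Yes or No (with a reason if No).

Across: 2+4+3+7=16; 4+9+8+6=27; 6+7+4+3=20. Down: 2+4+6=12; 4+9+7=20; 3+8+4=15; 7+6+3=16. No digit repeats within any run.

Yes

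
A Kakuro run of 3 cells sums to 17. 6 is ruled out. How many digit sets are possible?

4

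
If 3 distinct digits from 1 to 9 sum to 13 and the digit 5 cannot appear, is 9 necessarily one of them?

No

Counterexample: {1,4,8} sums to 13 under that restriction without using 9.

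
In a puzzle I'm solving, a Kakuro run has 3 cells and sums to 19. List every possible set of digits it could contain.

{2,8,9}; {3,7,9}; {4,6,9}; {4,7,8}; {5,6,8}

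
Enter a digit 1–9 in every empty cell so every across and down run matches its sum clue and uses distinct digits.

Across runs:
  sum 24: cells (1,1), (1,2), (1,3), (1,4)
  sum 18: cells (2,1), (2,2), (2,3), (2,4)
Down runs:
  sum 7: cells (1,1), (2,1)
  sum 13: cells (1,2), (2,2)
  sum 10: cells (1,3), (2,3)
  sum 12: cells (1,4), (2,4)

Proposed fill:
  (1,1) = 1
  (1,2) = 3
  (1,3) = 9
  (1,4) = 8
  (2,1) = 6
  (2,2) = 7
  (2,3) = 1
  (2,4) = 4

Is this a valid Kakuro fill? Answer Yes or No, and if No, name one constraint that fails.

No — the down run (1,2)–(2,2) sums to 10, not 13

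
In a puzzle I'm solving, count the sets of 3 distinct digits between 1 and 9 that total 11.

3 distinct digits from 1–9 sum between 6 and 24.
Enumerating: {1,2,8}, {1,3,7}, {1,4,6}, {2,3,6}, {2,4,5}.

5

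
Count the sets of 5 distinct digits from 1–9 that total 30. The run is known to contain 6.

5 distinct digits from 1–9 sum between 15 and 35.
Keeping only sets containing 6.
Enumerating: {2,5,6,8,9}, {3,4,6,8,9}, {3,5,6,7,9}, {4,5,6,7,8}.

4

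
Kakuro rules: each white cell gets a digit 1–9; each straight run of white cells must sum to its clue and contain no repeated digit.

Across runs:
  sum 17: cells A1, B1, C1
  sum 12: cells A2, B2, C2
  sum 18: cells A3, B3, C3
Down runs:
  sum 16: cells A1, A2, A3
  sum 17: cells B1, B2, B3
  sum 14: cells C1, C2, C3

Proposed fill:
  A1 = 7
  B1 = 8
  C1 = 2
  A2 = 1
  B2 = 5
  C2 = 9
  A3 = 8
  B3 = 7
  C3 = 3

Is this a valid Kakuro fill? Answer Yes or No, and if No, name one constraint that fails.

No — the down run B1–B3 sums to 20, not 17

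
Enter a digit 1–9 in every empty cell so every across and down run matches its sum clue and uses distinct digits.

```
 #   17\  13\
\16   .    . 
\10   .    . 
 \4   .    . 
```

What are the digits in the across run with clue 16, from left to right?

7 9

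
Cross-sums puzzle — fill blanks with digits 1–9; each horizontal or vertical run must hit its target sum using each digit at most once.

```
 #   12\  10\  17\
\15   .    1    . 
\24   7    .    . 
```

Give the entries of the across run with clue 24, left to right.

24 in 3 cells must be {7,8,9}; 17 in 2 cells must be {8,9}.
R1C1 = 12 − 7 = 5 completes the 12 down.
R1C3 = 15 − 6 = 9 completes the 15 across.
R2C2 = 10 − 1 = 9 completes the 10 down.
R2C3 = 24 − 16 = 8 completes the 24 across.

7, 9, 8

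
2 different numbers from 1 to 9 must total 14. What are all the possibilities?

{5,9}; {6,8}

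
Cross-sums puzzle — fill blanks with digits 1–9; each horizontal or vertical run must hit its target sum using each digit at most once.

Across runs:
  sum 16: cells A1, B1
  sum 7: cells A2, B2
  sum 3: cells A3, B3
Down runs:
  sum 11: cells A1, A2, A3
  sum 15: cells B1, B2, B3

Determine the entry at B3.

16 in 2 cells must be {7,9}; 3 in 2 cells must be {1,2}.
The 16 across and the 11 down share only 7, so A1 = 7.
B1 = 16 − 7 = 9 completes the 16 across.
Given what's placed, A3 must be 1 to fit the 3 across and 11 down.
B3 = 3 − 1 = 2 completes the 3 across.
A2 = 11 − 8 = 3 completes the 11 down.
B2 = 7 − 3 = 4 completes the 7 across.

2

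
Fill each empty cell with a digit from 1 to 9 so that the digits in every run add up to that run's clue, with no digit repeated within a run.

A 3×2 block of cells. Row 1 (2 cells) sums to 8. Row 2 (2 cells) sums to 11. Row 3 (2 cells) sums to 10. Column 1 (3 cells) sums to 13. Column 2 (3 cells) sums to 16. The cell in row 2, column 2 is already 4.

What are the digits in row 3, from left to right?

1 9

(2,1) = 11 − 4 = 7 completes the 11 across.
Nothing is forced directly, so branch on (1,1), whose candidates are 1 or 2 or 5. If (1,1) = 1: that forces (1,2) = 7, after which (3,1) would have to be in {1,2,3,4,6,7,8,9} for the 10 across but in {5} for the 13 down — contradiction. If (1,1) = 2: then (1,2) would have to be in {6} for the 8 across but in {3,5,7,9} for the 16 down — contradiction. So (1,1) = 5.
(1,2) = 8 − 5 = 3 completes the 8 across.
(3,1) = 13 − 12 = 1 completes the 13 down.
(3,2) = 10 − 1 = 9 completes the 10 across.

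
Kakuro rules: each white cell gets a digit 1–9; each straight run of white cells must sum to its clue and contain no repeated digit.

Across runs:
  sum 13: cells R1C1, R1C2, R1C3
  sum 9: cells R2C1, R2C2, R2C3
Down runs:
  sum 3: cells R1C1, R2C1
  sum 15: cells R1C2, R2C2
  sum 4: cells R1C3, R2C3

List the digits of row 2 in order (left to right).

2 6 1

3 in 2 cells must be {1,2}; 4 in 2 cells must be {1,3}.
The 9 across and the 15 down share only 6, so R2C2 = 6.
Given what's placed, R2C3 must be 1 to fit the 9 across and 4 down.
R1C2 = 15 − 6 = 9 completes the 15 down.
R1C3 = 4 − 1 = 3 completes the 4 down.
R2C1 = 9 − 7 = 2 completes the 9 across.
R1C1 = 13 − 12 = 1 completes the 13 across.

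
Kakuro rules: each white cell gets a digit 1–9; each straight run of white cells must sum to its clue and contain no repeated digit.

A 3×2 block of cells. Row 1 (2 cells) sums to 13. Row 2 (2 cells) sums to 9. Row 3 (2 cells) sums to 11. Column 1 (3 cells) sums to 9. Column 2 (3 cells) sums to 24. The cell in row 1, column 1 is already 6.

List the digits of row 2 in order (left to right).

1, 8

24 in 3 cells must be {7,8,9}.
(1,2) = 13 − 6 = 7 completes the 13 across.
(2,2) = 8: the only remaining digit allowed by both the 9 across and the 24 down.
(3,1) = 2: the only remaining digit allowed by both the 11 across and the 9 down.
(3,2) = 11 − 2 = 9 completes the 11 across.
(2,1) = 9 − 8 = 1 completes the 9 across.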